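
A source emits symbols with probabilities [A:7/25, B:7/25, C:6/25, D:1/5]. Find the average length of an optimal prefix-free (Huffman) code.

Huffman tree construction:
Combine smallest probabilities repeatedly
Resulting codes:
  A: 10 (length 2)
  B: 11 (length 2)
  C: 01 (length 2)
  D: 00 (length 2)
Average length = Σ p(s) × length(s) = 2.0000 bits


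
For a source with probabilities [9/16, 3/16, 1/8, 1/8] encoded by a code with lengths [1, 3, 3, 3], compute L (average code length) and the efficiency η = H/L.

Average length L = Σ p_i × l_i = 1.8750 bits
Entropy H = 1.6697 bits
Efficiency η = H/L × 100% = 89.05%


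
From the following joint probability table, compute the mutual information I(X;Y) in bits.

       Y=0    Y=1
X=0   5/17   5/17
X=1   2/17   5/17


H(X) = 0.9774, H(Y) = 0.9774, H(X,Y) = 1.9211
I(X;Y) = H(X) + H(Y) - H(X,Y) = 0.0338 bits


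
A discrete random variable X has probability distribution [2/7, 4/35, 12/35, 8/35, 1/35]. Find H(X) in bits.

H(X) = -Σ p(x) log₂ p(x)
  -2/7 × log₂(2/7) = 0.5164
  -4/35 × log₂(4/35) = 0.3576
  -12/35 × log₂(12/35) = 0.5295
  -8/35 × log₂(8/35) = 0.4867
  -1/35 × log₂(1/35) = 0.1466
H(X) = 2.0367 bits


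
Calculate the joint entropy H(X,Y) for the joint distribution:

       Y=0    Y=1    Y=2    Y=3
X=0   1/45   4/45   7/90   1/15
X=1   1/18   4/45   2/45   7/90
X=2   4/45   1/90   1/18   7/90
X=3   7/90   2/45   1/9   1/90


H(X,Y) = -Σ p(x,y) log₂ p(x,y)
  p(0,0)=1/45: -0.0222 × log₂(0.0222) = 0.1220
  p(0,1)=4/45: -0.0889 × log₂(0.0889) = 0.3104
  p(0,2)=7/90: -0.0778 × log₂(0.0778) = 0.2866
  p(0,3)=1/15: -0.0667 × log₂(0.0667) = 0.2605
  p(1,0)=1/18: -0.0556 × log₂(0.0556) = 0.2317
  p(1,1)=4/45: -0.0889 × log₂(0.0889) = 0.3104
  p(1,2)=2/45: -0.0444 × log₂(0.0444) = 0.1996
  p(1,3)=7/90: -0.0778 × log₂(0.0778) = 0.2866
  p(2,0)=4/45: -0.0889 × log₂(0.0889) = 0.3104
  p(2,1)=1/90: -0.0111 × log₂(0.0111) = 0.0721
  p(2,2)=1/18: -0.0556 × log₂(0.0556) = 0.2317
  p(2,3)=7/90: -0.0778 × log₂(0.0778) = 0.2866
  p(3,0)=7/90: -0.0778 × log₂(0.0778) = 0.2866
  p(3,1)=2/45: -0.0444 × log₂(0.0444) = 0.1996
  p(3,2)=1/9: -0.1111 × log₂(0.1111) = 0.3522
  p(3,3)=1/90: -0.0111 × log₂(0.0111) = 0.0721
H(X,Y) = 3.8190 bits


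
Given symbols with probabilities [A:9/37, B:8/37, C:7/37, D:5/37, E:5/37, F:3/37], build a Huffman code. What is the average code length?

Huffman tree construction:
Combine smallest probabilities repeatedly
Resulting codes:
  A: 10 (length 2)
  B: 00 (length 2)
  C: 111 (length 3)
  D: 011 (length 3)
  E: 110 (length 3)
  F: 010 (length 3)
Average length = Σ p(s) × length(s) = 2.5405 bits


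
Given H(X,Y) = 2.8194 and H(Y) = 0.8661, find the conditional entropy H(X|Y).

Chain rule: H(X,Y) = H(X|Y) + H(Y)
H(X|Y) = H(X,Y) - H(Y) = 2.8194 - 0.8661 = 1.9533 bits


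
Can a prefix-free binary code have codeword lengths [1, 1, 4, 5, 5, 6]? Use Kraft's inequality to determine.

Kraft inequality: Σ 2^(-l_i) ≤ 1 for prefix-free code
Calculating: 2^(-1) + 2^(-1) + 2^(-4) + 2^(-5) + 2^(-5) + 2^(-6)
= 0.5 + 0.5 + 0.0625 + 0.03125 + 0.03125 + 0.015625
= 1.1406
Since 1.1406 > 1, prefix-free code does not exist


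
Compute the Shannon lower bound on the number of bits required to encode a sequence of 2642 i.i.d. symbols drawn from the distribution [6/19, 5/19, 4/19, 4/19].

Entropy H = 1.9785 bits/symbol
Minimum bits = H × n = 1.9785 × 2642
= 5227.16 bits


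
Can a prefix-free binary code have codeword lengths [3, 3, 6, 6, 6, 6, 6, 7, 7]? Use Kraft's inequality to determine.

Kraft inequality: Σ 2^(-l_i) ≤ 1 for prefix-free code
Calculating: 2^(-3) + 2^(-3) + 2^(-6) + 2^(-6) + 2^(-6) + 2^(-6) + 2^(-6) + 2^(-7) + 2^(-7)
= 0.125 + 0.125 + 0.015625 + 0.015625 + 0.015625 + 0.015625 + 0.015625 + 0.0078125 + 0.0078125
= 0.3438
Since 0.3438 ≤ 1, prefix-free code exists


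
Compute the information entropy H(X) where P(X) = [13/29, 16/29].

H(X) = -Σ p(x) log₂ p(x)
  -13/29 × log₂(13/29) = 0.5189
  -16/29 × log₂(16/29) = 0.4734
H(X) = 0.9923 bits


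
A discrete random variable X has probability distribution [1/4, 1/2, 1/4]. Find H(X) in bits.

H(X) = -Σ p(x) log₂ p(x)
  -1/4 × log₂(1/4) = 0.5000
  -1/2 × log₂(1/2) = 0.5000
  -1/4 × log₂(1/4) = 0.5000
H(X) = 1.5000 bits


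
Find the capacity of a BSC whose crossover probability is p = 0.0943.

For BSC with error probability p:
C = 1 - H(p) where H(p) is binary entropy
H(0.0943) = -0.0943 × log₂(0.0943) - 0.9057 × log₂(0.9057)
H(p) = 0.4507
C = 1 - 0.4507 = 0.5493 bits/use


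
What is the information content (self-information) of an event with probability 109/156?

Information content I(x) = -log₂(p(x))
I = -log₂(109/156) = -log₂(0.6987)
I = 0.5172 bits


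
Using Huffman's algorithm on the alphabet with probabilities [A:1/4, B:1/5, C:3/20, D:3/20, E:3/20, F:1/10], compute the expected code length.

Huffman tree construction:
Combine smallest probabilities repeatedly
Resulting codes:
  A: 01 (length 2)
  B: 00 (length 2)
  C: 101 (length 3)
  D: 110 (length 3)
  E: 111 (length 3)
  F: 100 (length 3)
Average length = Σ p(s) × length(s) = 2.5500 bits


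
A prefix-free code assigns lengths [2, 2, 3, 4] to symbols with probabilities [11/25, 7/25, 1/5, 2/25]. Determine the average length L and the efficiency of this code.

Average length L = Σ p_i × l_i = 2.3600 bits
Entropy H = 1.7913 bits
Efficiency η = H/L × 100% = 75.90%


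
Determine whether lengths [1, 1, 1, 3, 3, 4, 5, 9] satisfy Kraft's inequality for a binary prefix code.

Kraft inequality: Σ 2^(-l_i) ≤ 1 for prefix-free code
Calculating: 2^(-1) + 2^(-1) + 2^(-1) + 2^(-3) + 2^(-3) + 2^(-4) + 2^(-5) + 2^(-9)
= 0.5 + 0.5 + 0.5 + 0.125 + 0.125 + 0.0625 + 0.03125 + 0.001953125
= 1.8457
Since 1.8457 > 1, prefix-free code does not exist


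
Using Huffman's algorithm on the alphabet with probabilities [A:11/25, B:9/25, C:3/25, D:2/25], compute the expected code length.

Huffman tree construction:
Combine smallest probabilities repeatedly
Resulting codes:
  A: 0 (length 1)
  B: 11 (length 2)
  C: 101 (length 3)
  D: 100 (length 3)
Average length = Σ p(s) × length(s) = 1.7600 bits


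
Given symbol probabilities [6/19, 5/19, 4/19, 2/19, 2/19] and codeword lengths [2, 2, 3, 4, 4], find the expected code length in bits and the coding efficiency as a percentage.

Average length L = Σ p_i × l_i = 2.6316 bits
Entropy H = 2.1890 bits
Efficiency η = H/L × 100% = 83.18%


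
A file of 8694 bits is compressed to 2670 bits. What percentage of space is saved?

Space savings = (1 - Compressed/Original) × 100%
= (1 - 2670/8694) × 100%
= 69.29%


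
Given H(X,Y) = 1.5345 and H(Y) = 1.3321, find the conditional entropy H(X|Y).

Chain rule: H(X,Y) = H(X|Y) + H(Y)
H(X|Y) = H(X,Y) - H(Y) = 1.5345 - 1.3321 = 0.2024 bits


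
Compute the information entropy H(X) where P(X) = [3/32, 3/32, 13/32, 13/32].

H(X) = -Σ p(x) log₂ p(x)
  -3/32 × log₂(3/32) = 0.3202
  -3/32 × log₂(3/32) = 0.3202
  -13/32 × log₂(13/32) = 0.5279
  -13/32 × log₂(13/32) = 0.5279
H(X) = 1.6962 bits


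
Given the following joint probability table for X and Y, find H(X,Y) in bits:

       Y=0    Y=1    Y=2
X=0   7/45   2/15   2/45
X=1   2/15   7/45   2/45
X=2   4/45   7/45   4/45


H(X,Y) = -Σ p(x,y) log₂ p(x,y)
  p(0,0)=7/45: -0.1556 × log₂(0.1556) = 0.4176
  p(0,1)=2/15: -0.1333 × log₂(0.1333) = 0.3876
  p(0,2)=2/45: -0.0444 × log₂(0.0444) = 0.1996
  p(1,0)=2/15: -0.1333 × log₂(0.1333) = 0.3876
  p(1,1)=7/45: -0.1556 × log₂(0.1556) = 0.4176
  p(1,2)=2/45: -0.0444 × log₂(0.0444) = 0.1996
  p(2,0)=4/45: -0.0889 × log₂(0.0889) = 0.3104
  p(2,1)=7/45: -0.1556 × log₂(0.1556) = 0.4176
  p(2,2)=4/45: -0.0889 × log₂(0.0889) = 0.3104
H(X,Y) = 3.0480 bits


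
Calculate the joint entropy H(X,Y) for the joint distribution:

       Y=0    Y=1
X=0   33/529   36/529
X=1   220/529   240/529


H(X,Y) = -Σ p(x,y) log₂ p(x,y)
  p(0,0)=33/529: -0.0624 × log₂(0.0624) = 0.2497
  p(0,1)=36/529: -0.0681 × log₂(0.0681) = 0.2639
  p(1,0)=220/529: -0.4159 × log₂(0.4159) = 0.5264
  p(1,1)=240/529: -0.4537 × log₂(0.4537) = 0.5173
H(X,Y) = 1.5573 bits


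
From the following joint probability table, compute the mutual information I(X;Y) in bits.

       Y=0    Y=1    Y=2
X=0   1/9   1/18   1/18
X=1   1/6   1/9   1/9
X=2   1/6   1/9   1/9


H(X) = 1.5420, H(Y) = 1.5466, H(X,Y) = 3.0860
I(X;Y) = H(X) + H(Y) - H(X,Y) = 0.0026 bits


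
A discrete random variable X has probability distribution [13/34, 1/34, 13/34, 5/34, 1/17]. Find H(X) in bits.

H(X) = -Σ p(x) log₂ p(x)
  -13/34 × log₂(13/34) = 0.5303
  -1/34 × log₂(1/34) = 0.1496
  -13/34 × log₂(13/34) = 0.5303
  -5/34 × log₂(5/34) = 0.4067
  -1/17 × log₂(1/17) = 0.2404
H(X) = 1.8574 bits


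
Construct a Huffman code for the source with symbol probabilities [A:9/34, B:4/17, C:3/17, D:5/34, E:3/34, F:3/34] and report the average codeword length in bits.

Huffman tree construction:
Combine smallest probabilities repeatedly
Resulting codes:
  A: 10 (length 2)
  B: 01 (length 2)
  C: 111 (length 3)
  D: 110 (length 3)
  E: 000 (length 3)
  F: 001 (length 3)
Average length = Σ p(s) × length(s) = 2.5000 bits


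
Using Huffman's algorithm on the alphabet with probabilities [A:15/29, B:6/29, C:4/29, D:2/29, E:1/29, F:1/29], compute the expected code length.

Huffman tree construction:
Combine smallest probabilities repeatedly
Resulting codes:
  A: 1 (length 1)
  B: 00 (length 2)
  C: 010 (length 3)
  D: 0110 (length 4)
  E: 01110 (length 5)
  F: 01111 (length 5)
Average length = Σ p(s) × length(s) = 1.9655 bits


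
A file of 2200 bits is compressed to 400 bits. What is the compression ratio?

Compression ratio = Original / Compressed
= 2200 / 400 = 5.50:1


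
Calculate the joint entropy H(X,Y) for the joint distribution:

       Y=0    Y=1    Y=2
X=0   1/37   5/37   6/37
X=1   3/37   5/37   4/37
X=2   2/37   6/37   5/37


H(X,Y) = -Σ p(x,y) log₂ p(x,y)
  p(0,0)=1/37: -0.0270 × log₂(0.0270) = 0.1408
  p(0,1)=5/37: -0.1351 × log₂(0.1351) = 0.3902
  p(0,2)=6/37: -0.1622 × log₂(0.1622) = 0.4256
  p(1,0)=3/37: -0.0811 × log₂(0.0811) = 0.2939
  p(1,1)=5/37: -0.1351 × log₂(0.1351) = 0.3902
  p(1,2)=4/37: -0.1081 × log₂(0.1081) = 0.3470
  p(2,0)=2/37: -0.0541 × log₂(0.0541) = 0.2275
  p(2,1)=6/37: -0.1622 × log₂(0.1622) = 0.4256
  p(2,2)=5/37: -0.1351 × log₂(0.1351) = 0.3902
H(X,Y) = 3.0310 bits


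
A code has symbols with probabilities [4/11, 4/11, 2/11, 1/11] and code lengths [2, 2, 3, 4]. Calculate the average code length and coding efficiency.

Average length L = Σ p_i × l_i = 2.3636 bits
Entropy H = 1.8231 bits
Efficiency η = H/L × 100% = 77.13%


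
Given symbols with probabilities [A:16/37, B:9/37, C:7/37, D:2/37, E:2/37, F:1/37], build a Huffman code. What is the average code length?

Huffman tree construction:
Combine smallest probabilities repeatedly
Resulting codes:
  A: 0 (length 1)
  B: 10 (length 2)
  C: 111 (length 3)
  D: 11011 (length 5)
  E: 1100 (length 4)
  F: 11010 (length 5)
Average length = Σ p(s) × length(s) = 2.1081 bits


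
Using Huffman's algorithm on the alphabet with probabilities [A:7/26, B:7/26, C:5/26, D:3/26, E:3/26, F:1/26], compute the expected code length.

Huffman tree construction:
Combine smallest probabilities repeatedly
Resulting codes:
  A: 01 (length 2)
  B: 10 (length 2)
  C: 00 (length 2)
  D: 1111 (length 4)
  E: 110 (length 3)
  F: 1110 (length 4)
Average length = Σ p(s) × length(s) = 2.4231 bits


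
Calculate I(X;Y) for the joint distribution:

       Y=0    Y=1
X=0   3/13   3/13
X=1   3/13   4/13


H(X) = 0.9957, H(Y) = 0.9957, H(X,Y) = 1.9878
I(X;Y) = H(X) + H(Y) - H(X,Y) = 0.0037 bits


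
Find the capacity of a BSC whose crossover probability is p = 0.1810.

For BSC with error probability p:
C = 1 - H(p) where H(p) is binary entropy
H(0.1810) = -0.1810 × log₂(0.1810) - 0.8190 × log₂(0.8190)
H(p) = 0.6823
C = 1 - 0.6823 = 0.3177 bits/use


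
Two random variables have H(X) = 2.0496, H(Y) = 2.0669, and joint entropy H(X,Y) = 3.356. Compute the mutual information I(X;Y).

I(X;Y) = H(X) + H(Y) - H(X,Y)
I(X;Y) = 2.0496 + 2.0669 - 3.356 = 0.7605 bits


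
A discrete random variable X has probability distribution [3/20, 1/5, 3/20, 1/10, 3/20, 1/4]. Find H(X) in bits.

H(X) = -Σ p(x) log₂ p(x)
  -3/20 × log₂(3/20) = 0.4105
  -1/5 × log₂(1/5) = 0.4644
  -3/20 × log₂(3/20) = 0.4105
  -1/10 × log₂(1/10) = 0.3322
  -3/20 × log₂(3/20) = 0.4105
  -1/4 × log₂(1/4) = 0.5000
H(X) = 2.5282 bits


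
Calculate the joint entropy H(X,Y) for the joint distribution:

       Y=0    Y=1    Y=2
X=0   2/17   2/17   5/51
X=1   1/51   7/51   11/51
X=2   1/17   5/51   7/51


H(X,Y) = -Σ p(x,y) log₂ p(x,y)
  p(0,0)=2/17: -0.1176 × log₂(0.1176) = 0.3632
  p(0,1)=2/17: -0.1176 × log₂(0.1176) = 0.3632
  p(0,2)=5/51: -0.0980 × log₂(0.0980) = 0.3285
  p(1,0)=1/51: -0.0196 × log₂(0.0196) = 0.1112
  p(1,1)=7/51: -0.1373 × log₂(0.1373) = 0.3932
  p(1,2)=11/51: -0.2157 × log₂(0.2157) = 0.4773
  p(2,0)=1/17: -0.0588 × log₂(0.0588) = 0.2404
  p(2,1)=5/51: -0.0980 × log₂(0.0980) = 0.3285
  p(2,2)=7/51: -0.1373 × log₂(0.1373) = 0.3932
H(X,Y) = 2.9989 bits


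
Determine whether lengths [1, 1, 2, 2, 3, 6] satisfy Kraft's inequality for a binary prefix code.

Kraft inequality: Σ 2^(-l_i) ≤ 1 for prefix-free code
Calculating: 2^(-1) + 2^(-1) + 2^(-2) + 2^(-2) + 2^(-3) + 2^(-6)
= 0.5 + 0.5 + 0.25 + 0.25 + 0.125 + 0.015625
= 1.6406
Since 1.6406 > 1, prefix-free code does not exist


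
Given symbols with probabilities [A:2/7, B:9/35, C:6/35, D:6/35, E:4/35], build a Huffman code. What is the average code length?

Huffman tree construction:
Combine smallest probabilities repeatedly
Resulting codes:
  A: 10 (length 2)
  B: 01 (length 2)
  C: 111 (length 3)
  D: 00 (length 2)
  E: 110 (length 3)
Average length = Σ p(s) × length(s) = 2.2857 bits


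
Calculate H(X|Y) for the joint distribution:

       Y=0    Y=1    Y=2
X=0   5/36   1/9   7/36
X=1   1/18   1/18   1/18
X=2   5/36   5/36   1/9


H(X|Y) = Σ_y p(y) H(X|Y=y)
  p(Y=0) = 1/3, H(X|Y=0) = 1.4834
  p(Y=1) = 11/36, H(X|Y=1) = 1.4949
  p(Y=2) = 13/36, H(X|Y=2) = 1.4196
H(X|Y) = 0.3333×1.4834 + 0.3056×1.4949 + 0.3611×1.4196 = 1.4639 bits


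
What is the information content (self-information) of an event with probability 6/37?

Information content I(x) = -log₂(p(x))
I = -log₂(6/37) = -log₂(0.1622)
I = 2.6245 bits


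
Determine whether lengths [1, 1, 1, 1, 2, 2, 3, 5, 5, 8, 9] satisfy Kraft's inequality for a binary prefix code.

Kraft inequality: Σ 2^(-l_i) ≤ 1 for prefix-free code
Calculating: 2^(-1) + 2^(-1) + 2^(-1) + 2^(-1) + 2^(-2) + 2^(-2) + 2^(-3) + 2^(-5) + 2^(-5) + 2^(-8) + 2^(-9)
= 0.5 + 0.5 + 0.5 + 0.5 + 0.25 + 0.25 + 0.125 + 0.03125 + 0.03125 + 0.00390625 + 0.001953125
= 2.6934
Since 2.6934 > 1, prefix-free code does not exist


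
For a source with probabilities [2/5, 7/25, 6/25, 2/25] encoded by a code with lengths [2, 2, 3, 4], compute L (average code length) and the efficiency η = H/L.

Average length L = Σ p_i × l_i = 2.4000 bits
Entropy H = 1.8286 bits
Efficiency η = H/L × 100% = 76.19%


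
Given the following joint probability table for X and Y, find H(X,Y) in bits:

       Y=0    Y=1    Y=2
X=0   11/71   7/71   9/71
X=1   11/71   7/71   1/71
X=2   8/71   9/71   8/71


H(X,Y) = -Σ p(x,y) log₂ p(x,y)
  p(0,0)=11/71: -0.1549 × log₂(0.1549) = 0.4168
  p(0,1)=7/71: -0.0986 × log₂(0.0986) = 0.3295
  p(0,2)=9/71: -0.1268 × log₂(0.1268) = 0.3777
  p(1,0)=11/71: -0.1549 × log₂(0.1549) = 0.4168
  p(1,1)=7/71: -0.0986 × log₂(0.0986) = 0.3295
  p(1,2)=1/71: -0.0141 × log₂(0.0141) = 0.0866
  p(2,0)=8/71: -0.1127 × log₂(0.1127) = 0.3549
  p(2,1)=9/71: -0.1268 × log₂(0.1268) = 0.3777
  p(2,2)=8/71: -0.1127 × log₂(0.1127) = 0.3549
H(X,Y) = 3.0445 bits


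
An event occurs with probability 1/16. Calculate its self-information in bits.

Information content I(x) = -log₂(p(x))
I = -log₂(1/16) = -log₂(0.0625)
I = 4.0000 bits


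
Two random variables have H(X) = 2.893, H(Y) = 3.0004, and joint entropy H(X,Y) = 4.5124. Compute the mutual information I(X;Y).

I(X;Y) = H(X) + H(Y) - H(X,Y)
I(X;Y) = 2.893 + 3.0004 - 4.5124 = 1.381 bits


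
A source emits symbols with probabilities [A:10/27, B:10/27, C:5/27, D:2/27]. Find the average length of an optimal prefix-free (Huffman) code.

Huffman tree construction:
Combine smallest probabilities repeatedly
Resulting codes:
  A: 11 (length 2)
  B: 0 (length 1)
  C: 101 (length 3)
  D: 100 (length 3)
Average length = Σ p(s) × length(s) = 1.8889 bits


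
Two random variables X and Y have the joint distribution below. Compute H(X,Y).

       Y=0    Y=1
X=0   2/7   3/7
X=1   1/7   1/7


H(X,Y) = -Σ p(x,y) log₂ p(x,y)
  p(0,0)=2/7: -0.2857 × log₂(0.2857) = 0.5164
  p(0,1)=3/7: -0.4286 × log₂(0.4286) = 0.5239
  p(1,0)=1/7: -0.1429 × log₂(0.1429) = 0.4011
  p(1,1)=1/7: -0.1429 × log₂(0.1429) = 0.4011
H(X,Y) = 1.8424 bits


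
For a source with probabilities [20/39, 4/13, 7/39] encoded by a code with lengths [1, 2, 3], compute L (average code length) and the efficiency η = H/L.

Average length L = Σ p_i × l_i = 1.6667 bits
Entropy H = 1.4621 bits
Efficiency η = H/L × 100% = 87.72%


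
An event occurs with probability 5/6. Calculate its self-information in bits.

Information content I(x) = -log₂(p(x))
I = -log₂(5/6) = -log₂(0.8333)
I = 0.2630 bits


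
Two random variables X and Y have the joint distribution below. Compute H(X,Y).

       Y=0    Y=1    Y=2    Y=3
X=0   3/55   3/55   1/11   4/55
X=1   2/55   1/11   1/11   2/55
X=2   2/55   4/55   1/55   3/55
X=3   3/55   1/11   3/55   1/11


H(X,Y) = -Σ p(x,y) log₂ p(x,y)
  p(0,0)=3/55: -0.0545 × log₂(0.0545) = 0.2289
  p(0,1)=3/55: -0.0545 × log₂(0.0545) = 0.2289
  p(0,2)=1/11: -0.0909 × log₂(0.0909) = 0.3145
  p(0,3)=4/55: -0.0727 × log₂(0.0727) = 0.2750
  p(1,0)=2/55: -0.0364 × log₂(0.0364) = 0.1739
  p(1,1)=1/11: -0.0909 × log₂(0.0909) = 0.3145
  p(1,2)=1/11: -0.0909 × log₂(0.0909) = 0.3145
  p(1,3)=2/55: -0.0364 × log₂(0.0364) = 0.1739
  p(2,0)=2/55: -0.0364 × log₂(0.0364) = 0.1739
  p(2,1)=4/55: -0.0727 × log₂(0.0727) = 0.2750
  p(2,2)=1/55: -0.0182 × log₂(0.0182) = 0.1051
  p(2,3)=3/55: -0.0545 × log₂(0.0545) = 0.2289
  p(3,0)=3/55: -0.0545 × log₂(0.0545) = 0.2289
  p(3,1)=1/11: -0.0909 × log₂(0.0909) = 0.3145
  p(3,2)=3/55: -0.0545 × log₂(0.0545) = 0.2289
  p(3,3)=1/11: -0.0909 × log₂(0.0909) = 0.3145
H(X,Y) = 3.8937 bits


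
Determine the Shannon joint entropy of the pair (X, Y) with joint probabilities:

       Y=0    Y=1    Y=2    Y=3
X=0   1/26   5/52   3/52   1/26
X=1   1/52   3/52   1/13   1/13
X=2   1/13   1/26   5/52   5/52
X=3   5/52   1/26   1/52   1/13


H(X,Y) = -Σ p(x,y) log₂ p(x,y)
  p(0,0)=1/26: -0.0385 × log₂(0.0385) = 0.1808
  p(0,1)=5/52: -0.0962 × log₂(0.0962) = 0.3249
  p(0,2)=3/52: -0.0577 × log₂(0.0577) = 0.2374
  p(0,3)=1/26: -0.0385 × log₂(0.0385) = 0.1808
  p(1,0)=1/52: -0.0192 × log₂(0.0192) = 0.1096
  p(1,1)=3/52: -0.0577 × log₂(0.0577) = 0.2374
  p(1,2)=1/13: -0.0769 × log₂(0.0769) = 0.2846
  p(1,3)=1/13: -0.0769 × log₂(0.0769) = 0.2846
  p(2,0)=1/13: -0.0769 × log₂(0.0769) = 0.2846
  p(2,1)=1/26: -0.0385 × log₂(0.0385) = 0.1808
  p(2,2)=5/52: -0.0962 × log₂(0.0962) = 0.3249
  p(2,3)=5/52: -0.0962 × log₂(0.0962) = 0.3249
  p(3,0)=5/52: -0.0962 × log₂(0.0962) = 0.3249
  p(3,1)=1/26: -0.0385 × log₂(0.0385) = 0.1808
  p(3,2)=1/52: -0.0192 × log₂(0.0192) = 0.1096
  p(3,3)=1/13: -0.0769 × log₂(0.0769) = 0.2846
H(X,Y) = 3.8553 bits


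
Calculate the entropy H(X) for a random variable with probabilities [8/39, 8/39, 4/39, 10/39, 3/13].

H(X) = -Σ p(x) log₂ p(x)
  -8/39 × log₂(8/39) = 0.4688
  -8/39 × log₂(8/39) = 0.4688
  -4/39 × log₂(4/39) = 0.3370
  -10/39 × log₂(10/39) = 0.5035
  -3/13 × log₂(3/13) = 0.4882
H(X) = 2.2662 bits


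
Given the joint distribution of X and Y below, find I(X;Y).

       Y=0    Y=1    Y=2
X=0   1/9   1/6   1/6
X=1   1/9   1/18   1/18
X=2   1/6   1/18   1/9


H(X) = 1.5305, H(Y) = 1.5715, H(X,Y) = 3.0441
I(X;Y) = H(X) + H(Y) - H(X,Y) = 0.0579 bits


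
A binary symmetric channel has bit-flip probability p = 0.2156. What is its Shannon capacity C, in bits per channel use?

For BSC with error probability p:
C = 1 - H(p) where H(p) is binary entropy
H(0.2156) = -0.2156 × log₂(0.2156) - 0.7844 × log₂(0.7844)
H(p) = 0.7521
C = 1 - 0.7521 = 0.2479 bits/use


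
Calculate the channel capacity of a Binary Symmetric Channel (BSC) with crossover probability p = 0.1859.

For BSC with error probability p:
C = 1 - H(p) where H(p) is binary entropy
H(0.1859) = -0.1859 × log₂(0.1859) - 0.8141 × log₂(0.8141)
H(p) = 0.6928
C = 1 - 0.6928 = 0.3072 bits/use


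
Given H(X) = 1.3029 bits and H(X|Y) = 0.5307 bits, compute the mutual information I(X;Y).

I(X;Y) = H(X) - H(X|Y)
I(X;Y) = 1.3029 - 0.5307 = 0.7722 bits


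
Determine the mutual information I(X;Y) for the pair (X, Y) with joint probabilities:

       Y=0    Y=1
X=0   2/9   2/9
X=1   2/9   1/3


H(X) = 0.9911, H(Y) = 0.9911, H(X,Y) = 1.9749
I(X;Y) = H(X) + H(Y) - H(X,Y) = 0.0072 bits


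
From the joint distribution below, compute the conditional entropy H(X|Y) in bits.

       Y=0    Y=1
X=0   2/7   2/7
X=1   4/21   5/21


H(X|Y) = Σ_y p(y) H(X|Y=y)
  p(Y=0) = 10/21, H(X|Y=0) = 0.9710
  p(Y=1) = 11/21, H(X|Y=1) = 0.9940
H(X|Y) = 0.4762×0.9710 + 0.5238×0.9940 = 0.9830 bits


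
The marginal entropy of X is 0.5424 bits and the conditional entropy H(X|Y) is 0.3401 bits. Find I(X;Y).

I(X;Y) = H(X) - H(X|Y)
I(X;Y) = 0.5424 - 0.3401 = 0.2023 bits


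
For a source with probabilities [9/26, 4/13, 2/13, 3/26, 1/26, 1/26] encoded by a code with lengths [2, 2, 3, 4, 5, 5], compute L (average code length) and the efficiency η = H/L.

Average length L = Σ p_i × l_i = 2.6154 bits
Entropy H = 2.1895 bits
Efficiency η = H/L × 100% = 83.72%


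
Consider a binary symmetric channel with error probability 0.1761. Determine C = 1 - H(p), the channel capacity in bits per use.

For BSC with error probability p:
C = 1 - H(p) where H(p) is binary entropy
H(0.1761) = -0.1761 × log₂(0.1761) - 0.8239 × log₂(0.8239)
H(p) = 0.6715
C = 1 - 0.6715 = 0.3285 bits/use


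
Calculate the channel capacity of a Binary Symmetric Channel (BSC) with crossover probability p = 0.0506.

For BSC with error probability p:
C = 1 - H(p) where H(p) is binary entropy
H(0.0506) = -0.0506 × log₂(0.0506) - 0.9494 × log₂(0.9494)
H(p) = 0.2889
C = 1 - 0.2889 = 0.7111 bits/use


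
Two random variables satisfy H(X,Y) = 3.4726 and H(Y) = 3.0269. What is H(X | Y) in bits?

Chain rule: H(X,Y) = H(X|Y) + H(Y)
H(X|Y) = H(X,Y) - H(Y) = 3.4726 - 3.0269 = 0.4457 bits


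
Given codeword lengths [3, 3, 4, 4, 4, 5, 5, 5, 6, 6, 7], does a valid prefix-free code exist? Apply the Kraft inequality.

Kraft inequality: Σ 2^(-l_i) ≤ 1 for prefix-free code
Calculating: 2^(-3) + 2^(-3) + 2^(-4) + 2^(-4) + 2^(-4) + 2^(-5) + 2^(-5) + 2^(-5) + 2^(-6) + 2^(-6) + 2^(-7)
= 0.125 + 0.125 + 0.0625 + 0.0625 + 0.0625 + 0.03125 + 0.03125 + 0.03125 + 0.015625 + 0.015625 + 0.0078125
= 0.5703
Since 0.5703 ≤ 1, prefix-free code exists


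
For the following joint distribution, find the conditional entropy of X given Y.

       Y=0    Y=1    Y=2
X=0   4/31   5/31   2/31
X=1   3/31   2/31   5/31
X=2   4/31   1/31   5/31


H(X|Y) = Σ_y p(y) H(X|Y=y)
  p(Y=0) = 11/31, H(X|Y=0) = 1.5726
  p(Y=1) = 8/31, H(X|Y=1) = 1.2988
  p(Y=2) = 12/31, H(X|Y=2) = 1.4834
H(X|Y) = 0.3548×1.5726 + 0.2581×1.2988 + 0.3871×1.4834 = 1.4674 bits


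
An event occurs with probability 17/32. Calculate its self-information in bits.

Information content I(x) = -log₂(p(x))
I = -log₂(17/32) = -log₂(0.5312)
I = 0.9125 bits


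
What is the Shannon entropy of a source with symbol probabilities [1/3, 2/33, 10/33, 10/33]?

H(X) = -Σ p(x) log₂ p(x)
  -1/3 × log₂(1/3) = 0.5283
  -2/33 × log₂(2/33) = 0.2451
  -10/33 × log₂(10/33) = 0.5220
  -10/33 × log₂(10/33) = 0.5220
H(X) = 1.8174 bits


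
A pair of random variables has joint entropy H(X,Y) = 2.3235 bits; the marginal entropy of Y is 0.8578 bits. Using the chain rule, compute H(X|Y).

Chain rule: H(X,Y) = H(X|Y) + H(Y)
H(X|Y) = H(X,Y) - H(Y) = 2.3235 - 0.8578 = 1.4657 bits


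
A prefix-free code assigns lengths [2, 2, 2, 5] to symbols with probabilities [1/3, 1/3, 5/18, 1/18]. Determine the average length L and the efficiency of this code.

Average length L = Σ p_i × l_i = 2.1667 bits
Entropy H = 1.8016 bits
Efficiency η = H/L × 100% = 83.15%


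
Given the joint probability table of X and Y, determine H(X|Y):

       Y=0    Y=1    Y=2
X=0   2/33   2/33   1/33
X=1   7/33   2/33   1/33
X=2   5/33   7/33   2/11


H(X|Y) = Σ_y p(y) H(X|Y=y)
  p(Y=0) = 14/33, H(X|Y=0) = 1.4316
  p(Y=1) = 1/3, H(X|Y=1) = 1.3093
  p(Y=2) = 8/33, H(X|Y=2) = 1.0613
H(X|Y) = 0.4242×1.4316 + 0.3333×1.3093 + 0.2424×1.0613 = 1.3010 bits


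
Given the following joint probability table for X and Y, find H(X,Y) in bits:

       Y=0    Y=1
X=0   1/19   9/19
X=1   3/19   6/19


H(X,Y) = -Σ p(x,y) log₂ p(x,y)
  p(0,0)=1/19: -0.0526 × log₂(0.0526) = 0.2236
  p(0,1)=9/19: -0.4737 × log₂(0.4737) = 0.5106
  p(1,0)=3/19: -0.1579 × log₂(0.1579) = 0.4205
  p(1,1)=6/19: -0.3158 × log₂(0.3158) = 0.5251
H(X,Y) = 1.6798 bits


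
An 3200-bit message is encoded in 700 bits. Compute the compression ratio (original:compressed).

Compression ratio = Original / Compressed
= 3200 / 700 = 4.57:1


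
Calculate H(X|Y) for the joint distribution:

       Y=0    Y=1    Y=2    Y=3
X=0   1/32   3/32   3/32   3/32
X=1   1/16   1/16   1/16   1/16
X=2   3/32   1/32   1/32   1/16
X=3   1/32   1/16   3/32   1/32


H(X|Y) = Σ_y p(y) H(X|Y=y)
  p(Y=0) = 7/32, H(X|Y=0) = 1.8424
  p(Y=1) = 1/4, H(X|Y=1) = 1.9056
  p(Y=2) = 9/32, H(X|Y=2) = 1.8911
  p(Y=3) = 1/4, H(X|Y=3) = 1.9056
H(X|Y) = 0.2188×1.8424 + 0.2500×1.9056 + 0.2812×1.8911 + 0.2500×1.9056 = 1.8877 bits


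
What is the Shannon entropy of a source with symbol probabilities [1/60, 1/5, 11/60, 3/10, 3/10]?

H(X) = -Σ p(x) log₂ p(x)
  -1/60 × log₂(1/60) = 0.0984
  -1/5 × log₂(1/5) = 0.4644
  -11/60 × log₂(11/60) = 0.4487
  -3/10 × log₂(3/10) = 0.5211
  -3/10 × log₂(3/10) = 0.5211
H(X) = 2.0537 bits


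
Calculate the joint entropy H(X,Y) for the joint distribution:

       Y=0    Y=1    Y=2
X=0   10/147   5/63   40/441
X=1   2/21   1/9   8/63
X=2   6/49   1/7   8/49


H(X,Y) = -Σ p(x,y) log₂ p(x,y)
  p(0,0)=10/147: -0.0680 × log₂(0.0680) = 0.2638
  p(0,1)=5/63: -0.0794 × log₂(0.0794) = 0.2901
  p(0,2)=40/441: -0.0907 × log₂(0.0907) = 0.3141
  p(1,0)=2/21: -0.0952 × log₂(0.0952) = 0.3231
  p(1,1)=1/9: -0.1111 × log₂(0.1111) = 0.3522
  p(1,2)=8/63: -0.1270 × log₂(0.1270) = 0.3781
  p(2,0)=6/49: -0.1224 × log₂(0.1224) = 0.3710
  p(2,1)=1/7: -0.1429 × log₂(0.1429) = 0.4011
  p(2,2)=8/49: -0.1633 × log₂(0.1633) = 0.4269
H(X,Y) = 3.1203 bits


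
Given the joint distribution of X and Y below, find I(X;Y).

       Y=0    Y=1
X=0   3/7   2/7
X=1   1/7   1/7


H(X) = 0.8631, H(Y) = 0.9852, H(X,Y) = 1.8424
I(X;Y) = H(X) + H(Y) - H(X,Y) = 0.0060 bits


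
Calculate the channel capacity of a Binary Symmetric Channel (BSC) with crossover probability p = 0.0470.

For BSC with error probability p:
C = 1 - H(p) where H(p) is binary entropy
H(0.0470) = -0.0470 × log₂(0.0470) - 0.9530 × log₂(0.9530)
H(p) = 0.2735
C = 1 - 0.2735 = 0.7265 bits/use


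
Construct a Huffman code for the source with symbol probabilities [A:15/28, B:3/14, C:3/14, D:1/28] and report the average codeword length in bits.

Huffman tree construction:
Combine smallest probabilities repeatedly
Resulting codes:
  A: 1 (length 1)
  B: 011 (length 3)
  C: 00 (length 2)
  D: 010 (length 3)
Average length = Σ p(s) × length(s) = 1.7143 bits


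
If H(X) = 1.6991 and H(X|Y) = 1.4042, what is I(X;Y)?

I(X;Y) = H(X) - H(X|Y)
I(X;Y) = 1.6991 - 1.4042 = 0.2949 bits


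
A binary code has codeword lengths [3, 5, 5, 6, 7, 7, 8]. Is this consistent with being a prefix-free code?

Kraft inequality: Σ 2^(-l_i) ≤ 1 for prefix-free code
Calculating: 2^(-3) + 2^(-5) + 2^(-5) + 2^(-6) + 2^(-7) + 2^(-7) + 2^(-8)
= 0.125 + 0.03125 + 0.03125 + 0.015625 + 0.0078125 + 0.0078125 + 0.00390625
= 0.2227
Since 0.2227 ≤ 1, prefix-free code exists


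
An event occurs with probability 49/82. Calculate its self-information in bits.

Information content I(x) = -log₂(p(x))
I = -log₂(49/82) = -log₂(0.5976)
I = 0.7428 bits


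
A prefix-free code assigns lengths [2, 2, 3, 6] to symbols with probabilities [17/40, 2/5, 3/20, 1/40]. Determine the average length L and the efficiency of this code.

Average length L = Σ p_i × l_i = 2.2500 bits
Entropy H = 1.5970 bits
Efficiency η = H/L × 100% = 70.98%


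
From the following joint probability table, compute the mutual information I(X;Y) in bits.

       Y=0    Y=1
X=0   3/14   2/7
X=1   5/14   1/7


H(X) = 1.0000, H(Y) = 0.9852, H(X,Y) = 1.9242
I(X;Y) = H(X) + H(Y) - H(X,Y) = 0.0611 bits


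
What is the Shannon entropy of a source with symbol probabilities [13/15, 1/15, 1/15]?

H(X) = -Σ p(x) log₂ p(x)
  -13/15 × log₂(13/15) = 0.1789
  -1/15 × log₂(1/15) = 0.2605
  -1/15 × log₂(1/15) = 0.2605
H(X) = 0.6998 bits


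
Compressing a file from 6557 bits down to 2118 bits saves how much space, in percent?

Space savings = (1 - Compressed/Original) × 100%
= (1 - 2118/6557) × 100%
= 67.70%


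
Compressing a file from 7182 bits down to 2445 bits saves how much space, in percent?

Space savings = (1 - Compressed/Original) × 100%
= (1 - 2445/7182) × 100%
= 65.96%


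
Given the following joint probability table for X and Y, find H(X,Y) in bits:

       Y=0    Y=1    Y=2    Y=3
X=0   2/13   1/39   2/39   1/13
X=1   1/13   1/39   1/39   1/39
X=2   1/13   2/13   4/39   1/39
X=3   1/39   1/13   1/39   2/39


H(X,Y) = -Σ p(x,y) log₂ p(x,y)
  p(0,0)=2/13: -0.1538 × log₂(0.1538) = 0.4155
  p(0,1)=1/39: -0.0256 × log₂(0.0256) = 0.1355
  p(0,2)=2/39: -0.0513 × log₂(0.0513) = 0.2198
  p(0,3)=1/13: -0.0769 × log₂(0.0769) = 0.2846
  p(1,0)=1/13: -0.0769 × log₂(0.0769) = 0.2846
  p(1,1)=1/39: -0.0256 × log₂(0.0256) = 0.1355
  p(1,2)=1/39: -0.0256 × log₂(0.0256) = 0.1355
  p(1,3)=1/39: -0.0256 × log₂(0.0256) = 0.1355
  p(2,0)=1/13: -0.0769 × log₂(0.0769) = 0.2846
  p(2,1)=2/13: -0.1538 × log₂(0.1538) = 0.4155
  p(2,2)=4/39: -0.1026 × log₂(0.1026) = 0.3370
  p(2,3)=1/39: -0.0256 × log₂(0.0256) = 0.1355
  p(3,0)=1/39: -0.0256 × log₂(0.0256) = 0.1355
  p(3,1)=1/13: -0.0769 × log₂(0.0769) = 0.2846
  p(3,2)=1/39: -0.0256 × log₂(0.0256) = 0.1355
  p(3,3)=2/39: -0.0513 × log₂(0.0513) = 0.2198
H(X,Y) = 3.6947 bits


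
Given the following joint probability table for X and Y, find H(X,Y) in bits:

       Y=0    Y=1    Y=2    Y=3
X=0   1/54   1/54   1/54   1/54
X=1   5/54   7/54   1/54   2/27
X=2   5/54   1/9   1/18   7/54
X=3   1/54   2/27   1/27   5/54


H(X,Y) = -Σ p(x,y) log₂ p(x,y)
  p(0,0)=1/54: -0.0185 × log₂(0.0185) = 0.1066
  p(0,1)=1/54: -0.0185 × log₂(0.0185) = 0.1066
  p(0,2)=1/54: -0.0185 × log₂(0.0185) = 0.1066
  p(0,3)=1/54: -0.0185 × log₂(0.0185) = 0.1066
  p(1,0)=5/54: -0.0926 × log₂(0.0926) = 0.3179
  p(1,1)=7/54: -0.1296 × log₂(0.1296) = 0.3821
  p(1,2)=1/54: -0.0185 × log₂(0.0185) = 0.1066
  p(1,3)=2/27: -0.0741 × log₂(0.0741) = 0.2781
  p(2,0)=5/54: -0.0926 × log₂(0.0926) = 0.3179
  p(2,1)=1/9: -0.1111 × log₂(0.1111) = 0.3522
  p(2,2)=1/18: -0.0556 × log₂(0.0556) = 0.2317
  p(2,3)=7/54: -0.1296 × log₂(0.1296) = 0.3821
  p(3,0)=1/54: -0.0185 × log₂(0.0185) = 0.1066
  p(3,1)=2/27: -0.0741 × log₂(0.0741) = 0.2781
  p(3,2)=1/27: -0.0370 × log₂(0.0370) = 0.1761
  p(3,3)=5/54: -0.0926 × log₂(0.0926) = 0.3179
H(X,Y) = 3.6735 bits


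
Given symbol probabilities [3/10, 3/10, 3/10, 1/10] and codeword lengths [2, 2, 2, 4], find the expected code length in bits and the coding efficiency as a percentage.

Average length L = Σ p_i × l_i = 2.2000 bits
Entropy H = 1.8955 bits
Efficiency η = H/L × 100% = 86.16%


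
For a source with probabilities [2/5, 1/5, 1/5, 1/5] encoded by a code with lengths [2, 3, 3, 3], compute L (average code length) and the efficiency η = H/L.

Average length L = Σ p_i × l_i = 2.6000 bits
Entropy H = 1.9219 bits
Efficiency η = H/L × 100% = 73.92%


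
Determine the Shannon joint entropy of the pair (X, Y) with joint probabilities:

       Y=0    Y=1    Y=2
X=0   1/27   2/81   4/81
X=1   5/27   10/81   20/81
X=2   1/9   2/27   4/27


H(X,Y) = -Σ p(x,y) log₂ p(x,y)
  p(0,0)=1/27: -0.0370 × log₂(0.0370) = 0.1761
  p(0,1)=2/81: -0.0247 × log₂(0.0247) = 0.1318
  p(0,2)=4/81: -0.0494 × log₂(0.0494) = 0.2143
  p(1,0)=5/27: -0.1852 × log₂(0.1852) = 0.4505
  p(1,1)=10/81: -0.1235 × log₂(0.1235) = 0.3726
  p(1,2)=20/81: -0.2469 × log₂(0.2469) = 0.4983
  p(2,0)=1/9: -0.1111 × log₂(0.1111) = 0.3522
  p(2,1)=2/27: -0.0741 × log₂(0.0741) = 0.2781
  p(2,2)=4/27: -0.1481 × log₂(0.1481) = 0.4081
H(X,Y) = 2.8821 bits


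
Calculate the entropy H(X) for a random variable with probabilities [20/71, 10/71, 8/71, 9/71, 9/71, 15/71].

H(X) = -Σ p(x) log₂ p(x)
  -20/71 × log₂(20/71) = 0.5149
  -10/71 × log₂(10/71) = 0.3983
  -8/71 × log₂(8/71) = 0.3549
  -9/71 × log₂(9/71) = 0.3777
  -9/71 × log₂(9/71) = 0.3777
  -15/71 × log₂(15/71) = 0.4738
H(X) = 2.4974 bits


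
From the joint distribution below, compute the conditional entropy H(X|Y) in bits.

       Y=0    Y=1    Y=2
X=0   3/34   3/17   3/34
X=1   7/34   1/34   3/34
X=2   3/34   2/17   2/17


H(X|Y) = Σ_y p(y) H(X|Y=y)
  p(Y=0) = 13/34, H(X|Y=0) = 1.4573
  p(Y=1) = 11/34, H(X|Y=1) = 1.3222
  p(Y=2) = 5/17, H(X|Y=2) = 1.5710
H(X|Y) = 0.3824×1.4573 + 0.3235×1.3222 + 0.2941×1.5710 = 1.4470 bits


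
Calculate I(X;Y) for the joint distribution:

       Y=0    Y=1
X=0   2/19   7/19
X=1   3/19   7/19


H(X) = 0.9980, H(Y) = 0.8315, H(X,Y) = 1.8238
I(X;Y) = H(X) + H(Y) - H(X,Y) = 0.0056 bits


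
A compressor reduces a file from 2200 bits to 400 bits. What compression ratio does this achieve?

Compression ratio = Original / Compressed
= 2200 / 400 = 5.50:1


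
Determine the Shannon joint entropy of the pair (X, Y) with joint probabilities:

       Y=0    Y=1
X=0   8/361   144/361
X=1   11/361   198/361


H(X,Y) = -Σ p(x,y) log₂ p(x,y)
  p(0,0)=8/361: -0.0222 × log₂(0.0222) = 0.1218
  p(0,1)=144/361: -0.3989 × log₂(0.3989) = 0.5289
  p(1,0)=11/361: -0.0305 × log₂(0.0305) = 0.1535
  p(1,1)=198/361: -0.5485 × log₂(0.5485) = 0.4753
H(X,Y) = 1.2794 bits


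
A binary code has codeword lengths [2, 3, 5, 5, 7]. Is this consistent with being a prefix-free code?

Kraft inequality: Σ 2^(-l_i) ≤ 1 for prefix-free code
Calculating: 2^(-2) + 2^(-3) + 2^(-5) + 2^(-5) + 2^(-7)
= 0.25 + 0.125 + 0.03125 + 0.03125 + 0.0078125
= 0.4453
Since 0.4453 ≤ 1, prefix-free code exists


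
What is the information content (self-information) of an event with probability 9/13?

Information content I(x) = -log₂(p(x))
I = -log₂(9/13) = -log₂(0.6923)
I = 0.5305 bits


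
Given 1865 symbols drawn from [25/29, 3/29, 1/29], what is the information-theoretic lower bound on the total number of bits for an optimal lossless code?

Entropy H = 0.6907 bits/symbol
Minimum bits = H × n = 0.6907 × 1865
= 1288.15 bits


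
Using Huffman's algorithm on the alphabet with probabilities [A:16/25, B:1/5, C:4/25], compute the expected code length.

Huffman tree construction:
Combine smallest probabilities repeatedly
Resulting codes:
  A: 1 (length 1)
  B: 01 (length 2)
  C: 00 (length 2)
Average length = Σ p(s) × length(s) = 1.3600 bits


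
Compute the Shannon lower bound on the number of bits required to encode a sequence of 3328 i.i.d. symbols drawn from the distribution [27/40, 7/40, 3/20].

Entropy H = 1.2333 bits/symbol
Minimum bits = H × n = 1.2333 × 3328
= 4104.58 bits


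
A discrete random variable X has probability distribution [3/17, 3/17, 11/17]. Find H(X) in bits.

H(X) = -Σ p(x) log₂ p(x)
  -3/17 × log₂(3/17) = 0.4416
  -3/17 × log₂(3/17) = 0.4416
  -11/17 × log₂(11/17) = 0.4064
H(X) = 1.2896 bits


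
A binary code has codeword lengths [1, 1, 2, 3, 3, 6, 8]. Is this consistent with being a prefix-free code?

Kraft inequality: Σ 2^(-l_i) ≤ 1 for prefix-free code
Calculating: 2^(-1) + 2^(-1) + 2^(-2) + 2^(-3) + 2^(-3) + 2^(-6) + 2^(-8)
= 0.5 + 0.5 + 0.25 + 0.125 + 0.125 + 0.015625 + 0.00390625
= 1.5195
Since 1.5195 > 1, prefix-free code does not exist


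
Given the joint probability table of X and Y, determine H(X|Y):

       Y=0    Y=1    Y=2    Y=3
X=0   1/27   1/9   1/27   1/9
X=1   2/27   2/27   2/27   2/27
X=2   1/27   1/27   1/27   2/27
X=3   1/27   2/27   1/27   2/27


H(X|Y) = Σ_y p(y) H(X|Y=y)
  p(Y=0) = 5/27, H(X|Y=0) = 1.9219
  p(Y=1) = 8/27, H(X|Y=1) = 1.9056
  p(Y=2) = 5/27, H(X|Y=2) = 1.9219
  p(Y=3) = 1/3, H(X|Y=3) = 1.9749
H(X|Y) = 0.1852×1.9219 + 0.2963×1.9056 + 0.1852×1.9219 + 0.3333×1.9749 = 1.9348 bits


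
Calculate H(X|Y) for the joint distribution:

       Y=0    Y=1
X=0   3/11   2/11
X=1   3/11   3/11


H(X|Y) = Σ_y p(y) H(X|Y=y)
  p(Y=0) = 6/11, H(X|Y=0) = 1.0000
  p(Y=1) = 5/11, H(X|Y=1) = 0.9710
H(X|Y) = 0.5455×1.0000 + 0.4545×0.9710 = 0.9868 bits


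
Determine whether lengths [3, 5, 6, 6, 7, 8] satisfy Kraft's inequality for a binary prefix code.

Kraft inequality: Σ 2^(-l_i) ≤ 1 for prefix-free code
Calculating: 2^(-3) + 2^(-5) + 2^(-6) + 2^(-6) + 2^(-7) + 2^(-8)
= 0.125 + 0.03125 + 0.015625 + 0.015625 + 0.0078125 + 0.00390625
= 0.1992
Since 0.1992 ≤ 1, prefix-free code exists


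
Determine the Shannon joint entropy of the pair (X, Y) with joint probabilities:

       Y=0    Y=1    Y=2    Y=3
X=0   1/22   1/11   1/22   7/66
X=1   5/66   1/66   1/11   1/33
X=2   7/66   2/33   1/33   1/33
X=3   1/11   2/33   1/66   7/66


H(X,Y) = -Σ p(x,y) log₂ p(x,y)
  p(0,0)=1/22: -0.0455 × log₂(0.0455) = 0.2027
  p(0,1)=1/11: -0.0909 × log₂(0.0909) = 0.3145
  p(0,2)=1/22: -0.0455 × log₂(0.0455) = 0.2027
  p(0,3)=7/66: -0.1061 × log₂(0.1061) = 0.3433
  p(1,0)=5/66: -0.0758 × log₂(0.0758) = 0.2820
  p(1,1)=1/66: -0.0152 × log₂(0.0152) = 0.0916
  p(1,2)=1/11: -0.0909 × log₂(0.0909) = 0.3145
  p(1,3)=1/33: -0.0303 × log₂(0.0303) = 0.1529
  p(2,0)=7/66: -0.1061 × log₂(0.1061) = 0.3433
  p(2,1)=2/33: -0.0606 × log₂(0.0606) = 0.2451
  p(2,2)=1/33: -0.0303 × log₂(0.0303) = 0.1529
  p(2,3)=1/33: -0.0303 × log₂(0.0303) = 0.1529
  p(3,0)=1/11: -0.0909 × log₂(0.0909) = 0.3145
  p(3,1)=2/33: -0.0606 × log₂(0.0606) = 0.2451
  p(3,2)=1/66: -0.0152 × log₂(0.0152) = 0.0916
  p(3,3)=7/66: -0.1061 × log₂(0.1061) = 0.3433
H(X,Y) = 3.7928 bits


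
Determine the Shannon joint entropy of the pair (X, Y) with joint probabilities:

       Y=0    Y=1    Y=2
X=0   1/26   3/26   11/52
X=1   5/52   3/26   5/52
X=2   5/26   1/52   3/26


H(X,Y) = -Σ p(x,y) log₂ p(x,y)
  p(0,0)=1/26: -0.0385 × log₂(0.0385) = 0.1808
  p(0,1)=3/26: -0.1154 × log₂(0.1154) = 0.3595
  p(0,2)=11/52: -0.2115 × log₂(0.2115) = 0.4741
  p(1,0)=5/52: -0.0962 × log₂(0.0962) = 0.3249
  p(1,1)=3/26: -0.1154 × log₂(0.1154) = 0.3595
  p(1,2)=5/52: -0.0962 × log₂(0.0962) = 0.3249
  p(2,0)=5/26: -0.1923 × log₂(0.1923) = 0.4574
  p(2,1)=1/52: -0.0192 × log₂(0.0192) = 0.1096
  p(2,2)=3/26: -0.1154 × log₂(0.1154) = 0.3595
H(X,Y) = 2.9500 bits
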